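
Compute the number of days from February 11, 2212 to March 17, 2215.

1130

Day-of-year of February 11, 2212: 42.
Day-of-year of March 17, 2215: 76.
2212 has 366 days, so 366 − 42 = 324 days remain in 2212.
Full years: 2213: 365; 2214: 365. Sum = 730.
Total: 324 + 730 + 76 = 1130 days.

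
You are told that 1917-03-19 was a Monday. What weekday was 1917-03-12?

Monday

Count forward from the earlier date (March 12, 1917) to the later (March 19, 1917):
Within March 1917: 19 − 12 = 7 days.
7 is a multiple of 7, so 1917-03-12 falls on the same weekday: Monday.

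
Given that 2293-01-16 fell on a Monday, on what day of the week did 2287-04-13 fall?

Wednesday

Count forward from the earlier date (April 13, 2287) to the later (January 16, 2293):
April 13, 2287 → April 13, 2288: 366 days (2288 is a leap year).
April 13, 2288 → April 13, 2289: 365 days.
April 13, 2289 → April 13, 2290: 365 days.
April 13, 2290 → April 13, 2291: 365 days.
April 13, 2291 → April 13, 2292: 366 days (2292 is a leap year).
April 2292: 30 − 13 = 17 days remain.
Then May (31), June (30), July (31), August (31), September (30), October (31), November (30), December (31): 31 + 30 + 31 + 31 + 30 + 31 + 30 + 31 = 245 days.
January 1–16, 2293: 16 days.
Residual: 278 days.
Total: 2105 days.
2105 mod 7 = 5, so 5 days before Monday is Wednesday.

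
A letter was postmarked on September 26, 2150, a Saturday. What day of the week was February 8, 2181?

Thursday

From September 26, 2150 to September 26, 2180: 30 years, of which 8 contain a Feb 29 — 22×365 + 8×366 = 10958 days.
September 2180: 30 − 26 = 4 days remain.
Then October (31), November (30), December (31), January (31): 31 + 30 + 31 + 31 = 123 days.
February 1–8, 2181: 8 days (2181 is not a leap year).
Residual: 135 days.
Total: 11093 days.
11093 mod 7 = 5, so 5 days after Saturday is Thursday.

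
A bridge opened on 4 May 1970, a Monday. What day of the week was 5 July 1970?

May 1970: 31 − 4 = 27 days remain.
Then June (30): 30 days.
July 1–5, 1970: 5 days.
Total: 27 + 30 + 5 = 62 days.
62 mod 7 = 6, so 6 days after Monday is Sunday.

Sunday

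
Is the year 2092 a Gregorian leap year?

Yes

2092 is a leap year.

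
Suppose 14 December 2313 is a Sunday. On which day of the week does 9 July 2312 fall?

Tuesday

Count forward from the earlier date (July 9, 2312) to the later (December 14, 2313):
July 9, 2312 → July 9, 2313: 365 days.
July 2313: 31 − 9 = 22 days remain.
Then August (31), September (30), October (31), November (30): 31 + 30 + 31 + 30 = 122 days.
December 1–14, 2313: 14 days.
Residual: 158 days.
Total: 523 days.
523 mod 7 = 5, so 5 days before Sunday is Tuesday.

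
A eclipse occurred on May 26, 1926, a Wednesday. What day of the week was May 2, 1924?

Friday

Count forward from the earlier date (May 2, 1924) to the later (May 26, 1926):
May 1924: 31 − 2 = 29 days remain.
Then 23 full months totalling 699 days.
May 1–26, 1926: 26 days.
Total: 29 + 699 + 26 = 754 days.
754 mod 7 = 5, so 5 days before Wednesday is Friday.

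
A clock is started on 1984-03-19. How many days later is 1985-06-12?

Day-of-year of March 19, 1984: 79.
Day-of-year of June 12, 1985: 163.
1984 has 366 days, so 366 − 79 = 287 days remain in 1984.
Total: 287 + 163 = 450 days.

450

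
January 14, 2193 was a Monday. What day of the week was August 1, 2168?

Monday

Count forward from the earlier date (August 1, 2168) to the later (January 14, 2193):
Day-of-year of August 1, 2168: 214.
Day-of-year of January 14, 2193: 14.
2168 has 366 days, so 366 − 214 = 152 days remain in 2168.
Full years 2169–2192: 18 common + 6 leap = 18×365 + 6×366 = 8766 days.
Total: 152 + 8766 + 14 = 8932 days.
8932 is a multiple of 7, so August 1, 2168 falls on the same weekday: Monday.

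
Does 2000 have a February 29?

Yes

2000 is a leap year (divisible by 400).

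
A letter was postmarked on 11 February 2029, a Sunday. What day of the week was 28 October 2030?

February 2029: 28 − 11 = 17 days remain (2029 is not a leap year, so February has 28 days).
Then 19 full months totalling 579 days.
October 1–28, 2030: 28 days.
Total: 17 + 579 + 28 = 624 days.
624 mod 7 = 1, so 1 day after Sunday is Monday.

Monday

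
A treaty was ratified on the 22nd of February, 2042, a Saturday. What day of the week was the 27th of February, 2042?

Thursday

Within February 2042: 27 − 22 = 5 days.
5 mod 7 = 5, so 5 days after Saturday is Thursday.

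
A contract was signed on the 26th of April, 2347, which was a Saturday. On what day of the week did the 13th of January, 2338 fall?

Count forward from the earlier date (January 13, 2338) to the later (April 26, 2347):
From January 13, 2338 to January 13, 2347: 9 years, of which 2 contain a Feb 29 — 7×365 + 2×366 = 3287 days.
January 2347: 31 − 13 = 18 days remain.
Then February 2347 (28), March (31): 28 + 31 = 59 days.
April 1–26, 2347: 26 days.
Residual: 103 days.
Total: 3390 days.
3390 mod 7 = 2, so 2 days before Saturday is Thursday.

Thursday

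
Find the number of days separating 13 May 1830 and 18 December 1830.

219

May 1830: 31 − 13 = 18 days remain.
Then June (30), July (31), August (31), September (30), October (31), November (30): 30 + 31 + 31 + 30 + 31 + 30 = 183 days.
December 1–18, 1830: 18 days.
Total: 18 + 183 + 18 = 219 days.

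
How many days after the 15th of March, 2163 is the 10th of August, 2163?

148

March 2163: 31 − 15 = 16 days remain.
Then April (30), May (31), June (30), July (31): 30 + 31 + 30 + 31 = 122 days.
August 1–10, 2163: 10 days.
Total: 16 + 122 + 10 = 148 days.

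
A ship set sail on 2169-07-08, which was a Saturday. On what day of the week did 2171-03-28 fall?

Thursday

Day-of-year of July 8, 2169: 189.
Day-of-year of March 28, 2171: 87.
2169 has 365 days, so 365 − 189 = 176 days remain in 2169.
Full years: 2170: 365. Sum = 365.
Total: 176 + 365 + 87 = 628 days.
628 mod 7 = 5, so 5 days after Saturday is Thursday.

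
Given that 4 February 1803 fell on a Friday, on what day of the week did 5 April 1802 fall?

Count forward from the earlier date (April 5, 1802) to the later (February 4, 1803):
April 1802: 30 − 5 = 25 days remain.
Then 9 full months totalling 276 days.
February 1–4, 1803: 4 days (1803 is not a leap year).
Residual: 305 days.
Total: 305 days.
305 mod 7 = 4, so 4 days before Friday is Monday.

Monday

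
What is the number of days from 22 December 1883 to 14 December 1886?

1088

December 22, 1883 → December 22, 1884: 366 days (1884 is a leap year).
December 22, 1884 → December 22, 1885: 365 days.
December 1885: 31 − 22 = 9 days remain.
Then 11 full months totalling 334 days.
December 1–14, 1886: 14 days.
Residual: 357 days.
Total: 1088 days.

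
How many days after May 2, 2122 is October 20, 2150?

Day-of-year of May 2, 2122: 122.
Day-of-year of October 20, 2150: 293.
2122 has 365 days, so 365 − 122 = 243 days remain in 2122.
Full years 2123–2149: 20 common + 7 leap = 20×365 + 7×366 = 9862 days.
Total: 243 + 9862 + 293 = 10398 days.

10398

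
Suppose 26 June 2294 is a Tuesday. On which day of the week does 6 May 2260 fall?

Sunday

Count forward from the earlier date (May 6, 2260) to the later (June 26, 2294):
Day-of-year of May 6, 2260: 127.
Day-of-year of June 26, 2294: 177.
2260 has 366 days, so 366 − 127 = 239 days remain in 2260.
Full years 2261–2293: 25 common + 8 leap = 25×365 + 8×366 = 12053 days.
Total: 239 + 12053 + 177 = 12469 days.
12469 mod 7 = 2, so 2 days before Tuesday is Sunday.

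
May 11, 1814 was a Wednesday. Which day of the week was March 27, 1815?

Monday

Day-of-year of May 11, 1814: 131.
Day-of-year of March 27, 1815: 86.
1814 has 365 days, so 365 − 131 = 234 days remain in 1814.
Total: 234 + 86 = 320 days.
320 mod 7 = 5, so 5 days after Wednesday is Monday.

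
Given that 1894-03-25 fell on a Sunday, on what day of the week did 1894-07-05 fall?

Thursday

March 1894: 31 − 25 = 6 days remain.
Then April (30), May (31), June (30): 30 + 31 + 30 = 91 days.
July 1–5, 1894: 5 days.
Total: 6 + 91 + 5 = 102 days.
102 mod 7 = 4, so 4 days after Sunday is Thursday.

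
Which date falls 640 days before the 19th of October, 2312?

the 18th of January, 2311

Count 640 days before October 19, 2312:
January 18, 2311 → January 18, 2312: 365 days.
January 2312: 31 − 18 = 13 days remain.
Then February 2312 (29), March (31), April (30), May (31), June (30), July (31), August (31), September (30): 29 + 31 + 30 + 31 + 30 + 31 + 31 + 30 = 243 days.
October 1–19, 2312: 19 days.
Residual: 275 days.
Total: 640 days.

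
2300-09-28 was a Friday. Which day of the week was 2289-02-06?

Wednesday

Count forward from the earlier date (February 6, 2289) to the later (September 28, 2300):
Day-of-year of February 6, 2289: 37.
Day-of-year of September 28, 2300: 271.
2289 has 365 days, so 365 − 37 = 328 days remain in 2289.
Full years 2290–2299: 8 common + 2 leap = 8×365 + 2×366 = 3652 days.
Total: 328 + 3652 + 271 = 4251 days.
4251 mod 7 = 2, so 2 days before Friday is Wednesday.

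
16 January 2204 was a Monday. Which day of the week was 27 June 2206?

Friday

January 16, 2204 → January 16, 2205: 366 days (2204 is a leap year).
January 16, 2205 → January 16, 2206: 365 days.
January 2206: 31 − 16 = 15 days remain.
Then February 2206 (28), March (31), April (30), May (31): 28 + 31 + 30 + 31 = 120 days.
June 1–27, 2206: 27 days.
Residual: 162 days.
Total: 893 days.
893 mod 7 = 4, so 4 days after Monday is Friday.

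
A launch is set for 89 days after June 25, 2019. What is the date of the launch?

September 22, 2019

Count 89 days after June 25, 2019:
June 2019: 30 − 25 = 5 days remain.
Then July (31), August (31): 31 + 31 = 62 days.
September 1–22, 2019: 22 days.
Total: 5 + 62 + 22 = 89 days.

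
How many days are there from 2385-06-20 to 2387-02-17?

607

Day-of-year of June 20, 2385: 171.
Day-of-year of February 17, 2387: 48.
2385 has 365 days, so 365 − 171 = 194 days remain in 2385.
Full years: 2386: 365. Sum = 365.
Total: 194 + 365 + 48 = 607 days.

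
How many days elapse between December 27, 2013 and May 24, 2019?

Day-of-year of December 27, 2013: 361.
Day-of-year of May 24, 2019: 144.
2013 has 365 days, so 365 − 361 = 4 days remain in 2013.
Full years: 2014: 365; 2015: 365; 2016: 366; 2017: 365; 2018: 365. Sum = 1826.
Total: 4 + 1826 + 144 = 1974 days.

1974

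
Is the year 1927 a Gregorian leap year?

No

1927 is not a leap year.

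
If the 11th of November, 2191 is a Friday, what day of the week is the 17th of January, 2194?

Friday

Day-of-year of November 11, 2191: 315.
Day-of-year of January 17, 2194: 17.
2191 has 365 days, so 365 − 315 = 50 days remain in 2191.
Full years: 2192: 366; 2193: 365. Sum = 731.
Total: 50 + 731 + 17 = 798 days.
798 is a multiple of 7, so the 17th of January, 2194 falls on the same weekday: Friday.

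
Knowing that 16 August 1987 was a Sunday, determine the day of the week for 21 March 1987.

Saturday

Count forward from the earlier date (March 21, 1987) to the later (August 16, 1987):
March 1987: 31 − 21 = 10 days remain.
Then April (30), May (31), June (30), July (31): 30 + 31 + 30 + 31 = 122 days.
August 1–16, 1987: 16 days.
Total: 10 + 122 + 16 = 148 days.
148 mod 7 = 1, so 1 day before Sunday is Saturday.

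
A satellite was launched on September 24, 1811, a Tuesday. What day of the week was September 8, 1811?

Sunday

Count forward from the earlier date (September 8, 1811) to the later (September 24, 1811):
Within September 1811: 24 − 8 = 16 days.
16 mod 7 = 2, so 2 days before Tuesday is Sunday.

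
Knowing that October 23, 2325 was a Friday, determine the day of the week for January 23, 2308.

Thursday

Count forward from the earlier date (January 23, 2308) to the later (October 23, 2325):
From January 23, 2308 to January 23, 2325: 17 years, of which 5 contain a Feb 29 — 12×365 + 5×366 = 6210 days.
January 2325: 31 − 23 = 8 days remain.
Then February 2325 (28), March (31), April (30), May (31), June (30), July (31), August (31), September (30): 28 + 31 + 30 + 31 + 30 + 31 + 31 + 30 = 242 days.
October 1–23, 2325: 23 days.
Residual: 273 days.
Total: 6483 days.
6483 mod 7 = 1, so 1 day before Friday is Thursday.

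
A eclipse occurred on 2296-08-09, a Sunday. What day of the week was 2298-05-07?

Saturday

Day-of-year of August 9, 2296: 222.
Day-of-year of May 7, 2298: 127.
2296 has 366 days, so 366 − 222 = 144 days remain in 2296.
Full years: 2297: 365. Sum = 365.
Total: 144 + 365 + 127 = 636 days.
636 mod 7 = 6, so 6 days after Sunday is Saturday.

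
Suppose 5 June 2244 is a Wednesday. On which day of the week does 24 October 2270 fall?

Day-of-year of June 5, 2244: 157.
Day-of-year of October 24, 2270: 297.
2244 has 366 days, so 366 − 157 = 209 days remain in 2244.
Full years 2245–2269: 19 common + 6 leap = 19×365 + 6×366 = 9131 days.
Total: 209 + 9131 + 297 = 9637 days.
9637 mod 7 = 5, so 5 days after Wednesday is Monday.

Monday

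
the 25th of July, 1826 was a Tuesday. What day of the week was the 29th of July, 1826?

Saturday

Within July 1826: 29 − 25 = 4 days.
4 mod 7 = 4, so 4 days after Tuesday is Saturday.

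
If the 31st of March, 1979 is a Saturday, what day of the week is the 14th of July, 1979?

Saturday

March 1979: 31 − 31 = 0 days remain.
Then April (30), May (31), June (30): 30 + 31 + 30 = 91 days.
July 1–14, 1979: 14 days.
Total: 0 + 91 + 14 = 105 days.
105 is a multiple of 7, so the 14th of July, 1979 falls on the same weekday: Saturday.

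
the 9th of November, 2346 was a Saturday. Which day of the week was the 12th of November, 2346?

Tuesday

Within November 2346: 12 − 9 = 3 days.
3 mod 7 = 3, so 3 days after Saturday is Tuesday.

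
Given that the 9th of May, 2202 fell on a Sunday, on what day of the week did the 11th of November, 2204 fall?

May 2202: 31 − 9 = 22 days remain.
Then 29 full months totalling 884 days.
November 1–11, 2204: 11 days.
Total: 22 + 884 + 11 = 917 days.
917 is a multiple of 7, so the 11th of November, 2204 falls on the same weekday: Sunday.

Sunday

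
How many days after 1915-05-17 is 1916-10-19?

521

May 1915: 31 − 17 = 14 days remain.
Then 16 full months totalling 488 days.
October 1–19, 1916: 19 days.
Total: 14 + 488 + 19 = 521 days.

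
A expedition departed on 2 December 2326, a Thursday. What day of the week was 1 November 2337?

Day-of-year of December 2, 2326: 336.
Day-of-year of November 1, 2337: 305.
2326 has 365 days, so 365 − 336 = 29 days remain in 2326.
Full years 2327–2336: 7 common + 3 leap = 7×365 + 3×366 = 3653 days.
Total: 29 + 3653 + 305 = 3987 days.
3987 mod 7 = 4, so 4 days after Thursday is Monday.

Monday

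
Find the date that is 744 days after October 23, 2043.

November 5, 2045

Count 744 days after October 23, 2043:
October 23, 2043 → October 23, 2044: 366 days (2044 is a leap year).
October 23, 2044 → October 23, 2045: 365 days.
October 2045: 31 − 23 = 8 days remain.
November 1–5, 2045: 5 days.
Residual: 13 days.
Total: 744 days.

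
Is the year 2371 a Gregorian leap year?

2371 is not a leap year.

No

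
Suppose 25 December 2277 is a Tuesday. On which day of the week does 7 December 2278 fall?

Saturday

December 2277: 31 − 25 = 6 days remain.
Then 11 full months totalling 334 days.
December 1–7, 2278: 7 days.
Residual: 347 days.
Total: 347 days.
347 mod 7 = 4, so 4 days after Tuesday is Saturday.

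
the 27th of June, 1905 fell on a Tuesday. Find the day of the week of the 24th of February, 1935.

Sunday

From June 27, 1905 to June 27, 1934: 29 years, of which 7 contain a Feb 29 — 22×365 + 7×366 = 10592 days.
June 1934: 30 − 27 = 3 days remain.
Then July (31), August (31), September (30), October (31), November (30), December (31), January (31): 31 + 31 + 30 + 31 + 30 + 31 + 31 = 215 days.
February 1–24, 1935: 24 days (1935 is not a leap year).
Residual: 242 days.
Total: 10834 days.
10834 mod 7 = 5, so 5 days after Tuesday is Sunday.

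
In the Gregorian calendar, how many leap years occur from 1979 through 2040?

Years divisible by 4: 1980, 1984, …, 2040 — 16 in all.
2000 is divisible by 400, so still leap.
No century exceptions apply. Count: 16.

16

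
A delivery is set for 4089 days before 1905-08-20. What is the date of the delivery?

1894-06-09

Count 4089 days before August 20, 1905:
From June 9, 1894 to June 9, 1905: 11 years, of which 2 contain a Feb 29 — 9×365 + 2×366 = 4017 days.
(1900 is not a leap year (divisible by 100 but not 400).)
June 1905: 30 − 9 = 21 days remain.
Then July (31): 31 days.
August 1–20, 1905: 20 days.
Residual: 72 days.
Total: 4089 days.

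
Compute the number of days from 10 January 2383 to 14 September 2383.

January 2383: 31 − 10 = 21 days remain.
Then February 2383 (28), March (31), April (30), May (31), June (30), July (31), August (31): 28 + 31 + 30 + 31 + 30 + 31 + 31 = 212 days.
September 1–14, 2383: 14 days.
Total: 21 + 212 + 14 = 247 days.

247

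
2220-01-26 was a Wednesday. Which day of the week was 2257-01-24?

Day-of-year of January 26, 2220: 26.
Day-of-year of January 24, 2257: 24.
2220 has 366 days, so 366 − 26 = 340 days remain in 2220.
Full years 2221–2256: 27 common + 9 leap = 27×365 + 9×366 = 13149 days.
Total: 340 + 13149 + 24 = 13513 days.
13513 mod 7 = 3, so 3 days after Wednesday is Saturday.

Saturday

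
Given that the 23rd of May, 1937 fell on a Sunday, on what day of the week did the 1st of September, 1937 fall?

Wednesday

May 1937: 31 − 23 = 8 days remain.
Then June (30), July (31), August (31): 30 + 31 + 31 = 92 days.
September 1, 1937: 1 day.
Total: 8 + 92 + 1 = 101 days.
101 mod 7 = 3, so 3 days after Sunday is Wednesday.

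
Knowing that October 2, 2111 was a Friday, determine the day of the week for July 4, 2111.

Count forward from the earlier date (July 4, 2111) to the later (October 2, 2111):
July 2111: 31 − 4 = 27 days remain.
Then August (31), September (30): 31 + 30 = 61 days.
October 1–2, 2111: 2 days.
Total: 27 + 61 + 2 = 90 days.
90 mod 7 = 6, so 6 days before Friday is Saturday.

Saturday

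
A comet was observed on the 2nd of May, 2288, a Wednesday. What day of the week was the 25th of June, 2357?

Tuesday

From May 2, 2288 to May 2, 2357: 69 years, of which 16 contain a Feb 29 — 53×365 + 16×366 = 25201 days.
(2300 is not a leap year (divisible by 100 but not 400).)
May 2357: 31 − 2 = 29 days remain.
June 1–25, 2357: 25 days.
Residual: 54 days.
Total: 25255 days.
25255 mod 7 = 6, so 6 days after Wednesday is Tuesday.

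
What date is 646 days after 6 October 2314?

13 July 2316

Count 646 days after October 6, 2314:
October 2314: 31 − 6 = 25 days remain.
Then 20 full months totalling 608 days.
July 1–13, 2316: 13 days.
Total: 25 + 608 + 13 = 646 days.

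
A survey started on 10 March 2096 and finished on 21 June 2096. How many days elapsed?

March 2096: 31 − 10 = 21 days remain.
Then April (30), May (31): 30 + 31 = 61 days.
June 1–21, 2096: 21 days.
Total: 21 + 61 + 21 = 103 days.

103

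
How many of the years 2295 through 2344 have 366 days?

Years divisible by 4: 2296, 2300, …, 2344 — 13 in all.
Of these, 2300 is divisible by 100 but not 400, so not leap.
Leap years: 13 − 1 = 12.

12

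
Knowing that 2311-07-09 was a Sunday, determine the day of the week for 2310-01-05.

Wednesday

Count forward from the earlier date (January 5, 2310) to the later (July 9, 2311):
Day-of-year of January 5, 2310: 5.
Day-of-year of July 9, 2311: 190.
2310 has 365 days, so 365 − 5 = 360 days remain in 2310.
Total: 360 + 190 = 550 days.
550 mod 7 = 4, so 4 days before Sunday is Wednesday.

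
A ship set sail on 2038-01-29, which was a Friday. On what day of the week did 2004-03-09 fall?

Tuesday

Count forward from the earlier date (March 9, 2004) to the later (January 29, 2038):
Day-of-year of March 9, 2004: 69.
Day-of-year of January 29, 2038: 29.
2004 has 366 days, so 366 − 69 = 297 days remain in 2004.
Full years 2005–2037: 25 common + 8 leap = 25×365 + 8×366 = 12053 days.
Total: 297 + 12053 + 29 = 12379 days.
12379 mod 7 = 3, so 3 days before Friday is Tuesday.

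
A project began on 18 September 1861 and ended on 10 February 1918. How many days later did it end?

20598

Day-of-year of September 18, 1861: 261.
Day-of-year of February 10, 1918: 41.
1861 has 365 days, so 365 − 261 = 104 days remain in 1861.
Full years 1862–1917: 43 common + 13 leap = 43×365 + 13×366 = 20453 days.
Total: 104 + 20453 + 41 = 20598 days.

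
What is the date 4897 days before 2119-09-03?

2106-04-07

Count 4897 days before September 3, 2119:
From April 7, 2106 to April 7, 2119: 13 years, of which 3 contain a Feb 29 — 10×365 + 3×366 = 4748 days.
April 2119: 30 − 7 = 23 days remain.
Then May (31), June (30), July (31), August (31): 31 + 30 + 31 + 31 = 123 days.
September 1–3, 2119: 3 days.
Residual: 149 days.
Total: 4897 days.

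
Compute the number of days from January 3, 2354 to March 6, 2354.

January 2354: 31 − 3 = 28 days remain.
Then February 2354 (28): 28 days.
March 1–6, 2354: 6 days.
Total: 28 + 28 + 6 = 62 days.

62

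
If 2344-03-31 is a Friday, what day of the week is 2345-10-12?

March 31, 2344 → March 31, 2345: 365 days.
March 2345: 31 − 31 = 0 days remain.
Then April (30), May (31), June (30), July (31), August (31), September (30): 30 + 31 + 30 + 31 + 31 + 30 = 183 days.
October 1–12, 2345: 12 days.
Residual: 195 days.
Total: 560 days.
560 is a multiple of 7, so 2345-10-12 falls on the same weekday: Friday.

Friday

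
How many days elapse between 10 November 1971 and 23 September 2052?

29538

Day-of-year of November 10, 1971: 314.
Day-of-year of September 23, 2052: 267.
1971 has 365 days, so 365 − 314 = 51 days remain in 1971.
Full years 1972–2051: 60 common + 20 leap = 60×365 + 20×366 = 29220 days.
Total: 51 + 29220 + 267 = 29538 days.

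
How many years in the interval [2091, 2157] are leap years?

16

Years divisible by 4: 2092, 2096, …, 2156 — 17 in all.
Of these, 2100 is divisible by 100 but not 400, so not leap.
Leap years: 17 − 1 = 16.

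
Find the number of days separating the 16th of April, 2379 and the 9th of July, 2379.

84

April 2379: 30 − 16 = 14 days remain.
Then May (31), June (30): 31 + 30 = 61 days.
July 1–9, 2379: 9 days.
Total: 14 + 61 + 9 = 84 days.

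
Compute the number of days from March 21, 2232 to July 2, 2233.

468

March 21, 2232 → March 21, 2233: 365 days.
March 2233: 31 − 21 = 10 days remain.
Then April (30), May (31), June (30): 30 + 31 + 30 = 91 days.
July 1–2, 2233: 2 days.
Residual: 103 days.
Total: 468 days.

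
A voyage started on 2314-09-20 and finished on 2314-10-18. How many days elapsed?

28

September 2314: 30 − 20 = 10 days remain.
October 1–18, 2314: 18 days.
Total: 10 + 18 = 28 days.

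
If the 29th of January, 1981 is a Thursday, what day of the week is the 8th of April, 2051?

From January 29, 1981 to January 29, 2051: 70 years, of which 17 contain a Feb 29 — 53×365 + 17×366 = 25567 days.
(2000 is a leap year (divisible by 400).)
January 2051: 31 − 29 = 2 days remain.
Then February 2051 (28), March (31): 28 + 31 = 59 days.
April 1–8, 2051: 8 days.
Residual: 69 days.
Total: 25636 days.
25636 mod 7 = 2, so 2 days after Thursday is Saturday.

Saturday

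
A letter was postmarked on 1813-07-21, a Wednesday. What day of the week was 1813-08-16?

July 1813: 31 − 21 = 10 days remain.
August 1–16, 1813: 16 days.
Total: 10 + 16 = 26 days.
26 mod 7 = 5, so 5 days after Wednesday is Monday.

Monday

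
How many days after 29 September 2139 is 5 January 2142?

829

September 29, 2139 → September 29, 2140: 366 days (2140 is a leap year).
September 29, 2140 → September 29, 2141: 365 days.
September 2141: 30 − 29 = 1 day remains.
Then October (31), November (30), December (31): 31 + 30 + 31 = 92 days.
January 1–5, 2142: 5 days.
Residual: 98 days.
Total: 829 days.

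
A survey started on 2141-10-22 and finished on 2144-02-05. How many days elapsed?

836

October 22, 2141 → October 22, 2142: 365 days.
October 22, 2142 → October 22, 2143: 365 days.
October 2143: 31 − 22 = 9 days remain.
Then November (30), December (31), January (31): 30 + 31 + 31 = 92 days.
February 1–5, 2144: 5 days (2144 is a leap year).
Residual: 106 days.
Total: 836 days.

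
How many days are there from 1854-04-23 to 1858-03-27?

1434

Day-of-year of April 23, 1854: 113.
Day-of-year of March 27, 1858: 86.
1854 has 365 days, so 365 − 113 = 252 days remain in 1854.
Full years: 1855: 365; 1856: 366; 1857: 365. Sum = 1096.
Total: 252 + 1096 + 86 = 1434 days.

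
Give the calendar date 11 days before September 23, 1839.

September 12, 1839

Count 11 days before September 23, 1839:
Within September 1839: 23 − 12 = 11 days.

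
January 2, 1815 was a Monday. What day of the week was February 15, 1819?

Day-of-year of January 2, 1815: 2.
Day-of-year of February 15, 1819: 46.
1815 has 365 days, so 365 − 2 = 363 days remain in 1815.
Full years: 1816: 366; 1817: 365; 1818: 365. Sum = 1096.
Total: 363 + 1096 + 46 = 1505 days.
1505 is a multiple of 7, so February 15, 1819 falls on the same weekday: Monday.

Monday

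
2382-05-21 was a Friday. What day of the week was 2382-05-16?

Count forward from the earlier date (May 16, 2382) to the later (May 21, 2382):
Within May 2382: 21 − 16 = 5 days.
5 mod 7 = 5, so 5 days before Friday is Sunday.

Sunday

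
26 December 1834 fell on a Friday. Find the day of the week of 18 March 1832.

Count forward from the earlier date (March 18, 1832) to the later (December 26, 1834):
March 1832: 31 − 18 = 13 days remain.
Then 32 full months totalling 974 days.
December 1–26, 1834: 26 days.
Total: 13 + 974 + 26 = 1013 days.
1013 mod 7 = 5, so 5 days before Friday is Sunday.

Sunday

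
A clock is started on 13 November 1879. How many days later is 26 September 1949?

Day-of-year of November 13, 1879: 317.
Day-of-year of September 26, 1949: 269.
1879 has 365 days, so 365 − 317 = 48 days remain in 1879.
Full years 1880–1948: 52 common + 17 leap = 52×365 + 17×366 = 25202 days.
Total: 48 + 25202 + 269 = 25519 days.

25519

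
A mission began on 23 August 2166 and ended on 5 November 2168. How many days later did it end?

805

Day-of-year of August 23, 2166: 235.
Day-of-year of November 5, 2168: 310.
2166 has 365 days, so 365 − 235 = 130 days remain in 2166.
Full years: 2167: 365. Sum = 365.
Total: 130 + 365 + 310 = 805 days.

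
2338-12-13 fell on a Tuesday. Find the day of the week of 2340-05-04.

Saturday

Day-of-year of December 13, 2338: 347.
Day-of-year of May 4, 2340: 125.
2338 has 365 days, so 365 − 347 = 18 days remain in 2338.
Full years: 2339: 365. Sum = 365.
Total: 18 + 365 + 125 = 508 days.
508 mod 7 = 4, so 4 days after Tuesday is Saturday.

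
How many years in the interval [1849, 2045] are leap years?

48

Years divisible by 4: 1852, 1856, …, 2044 — 49 in all.
Of these, 1900 is divisible by 100 but not 400, so not leap.
2000 is divisible by 400, so still leap.
Leap years: 49 − 1 = 48.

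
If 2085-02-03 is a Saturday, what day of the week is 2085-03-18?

February 2085: 28 − 3 = 25 days remain (2085 is not a leap year, so February has 28 days).
March 1–18, 2085: 18 days.
Total: 25 + 18 = 43 days.
43 mod 7 = 1, so 1 day after Saturday is Sunday.

Sunday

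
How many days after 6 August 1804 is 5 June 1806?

668

August 6, 1804 → August 6, 1805: 365 days.
August 1805: 31 − 6 = 25 days remain.
Then 9 full months totalling 273 days.
June 1–5, 1806: 5 days.
Residual: 303 days.
Total: 668 days.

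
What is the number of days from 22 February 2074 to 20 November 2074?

February 2074: 28 − 22 = 6 days remain (2074 is not a leap year, so February has 28 days).
Then March (31), April (30), May (31), June (30), July (31), August (31), September (30), October (31): 31 + 30 + 31 + 30 + 31 + 31 + 30 + 31 = 245 days.
November 1–20, 2074: 20 days.
Total: 6 + 245 + 20 = 271 days.

271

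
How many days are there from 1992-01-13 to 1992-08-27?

January 1992: 31 − 13 = 18 days remain.
Then February 1992 (29), March (31), April (30), May (31), June (30), July (31): 29 + 31 + 30 + 31 + 30 + 31 = 182 days.
August 1–27, 1992: 27 days.
Total: 18 + 182 + 27 = 227 days.

227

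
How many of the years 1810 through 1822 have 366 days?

Years divisible by 4 in [1810, 1822]: 1812, 1816, 1820.
No century exceptions apply. Count: 3.

3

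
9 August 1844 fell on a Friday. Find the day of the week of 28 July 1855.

Saturday

From August 9, 1844 to August 9, 1854: 10 years, of which 2 contain a Feb 29 — 8×365 + 2×366 = 3652 days.
August 1854: 31 − 9 = 22 days remain.
Then 10 full months totalling 303 days.
July 1–28, 1855: 28 days.
Residual: 353 days.
Total: 4005 days.
4005 mod 7 = 1, so 1 day after Friday is Saturday.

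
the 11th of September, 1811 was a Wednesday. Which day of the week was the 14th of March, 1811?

Count forward from the earlier date (March 14, 1811) to the later (September 11, 1811):
March 1811: 31 − 14 = 17 days remain.
Then April (30), May (31), June (30), July (31), August (31): 30 + 31 + 30 + 31 + 31 = 153 days.
September 1–11, 1811: 11 days.
Total: 17 + 153 + 11 = 181 days.
181 mod 7 = 6, so 6 days before Wednesday is Thursday.

Thursday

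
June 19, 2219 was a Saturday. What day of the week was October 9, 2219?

Saturday

June 2219: 30 − 19 = 11 days remain.
Then July (31), August (31), September (30): 31 + 31 + 30 = 92 days.
October 1–9, 2219: 9 days.
Total: 11 + 92 + 9 = 112 days.
112 is a multiple of 7, so October 9, 2219 falls on the same weekday: Saturday.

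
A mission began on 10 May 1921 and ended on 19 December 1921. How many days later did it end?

May 1921: 31 − 10 = 21 days remain.
Then June (30), July (31), August (31), September (30), October (31), November (30): 30 + 31 + 31 + 30 + 31 + 30 = 183 days.
December 1–19, 1921: 19 days.
Total: 21 + 183 + 19 = 223 days.

223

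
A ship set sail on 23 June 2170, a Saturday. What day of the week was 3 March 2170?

Count forward from the earlier date (March 3, 2170) to the later (June 23, 2170):
March 2170: 31 − 3 = 28 days remain.
Then April (30), May (31): 30 + 31 = 61 days.
June 1–23, 2170: 23 days.
Total: 28 + 61 + 23 = 112 days.
112 is a multiple of 7, so 3 March 2170 falls on the same weekday: Saturday.

Saturday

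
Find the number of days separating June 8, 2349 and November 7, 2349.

152

June 2349: 30 − 8 = 22 days remain.
Then July (31), August (31), September (30), October (31): 31 + 31 + 30 + 31 = 123 days.
November 1–7, 2349: 7 days.
Total: 22 + 123 + 7 = 152 days.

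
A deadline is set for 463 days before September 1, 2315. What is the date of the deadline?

May 26, 2314

Count 463 days before September 1, 2315:
May 26, 2314 → May 26, 2315: 365 days.
May 2315: 31 − 26 = 5 days remain.
Then June (30), July (31), August (31): 30 + 31 + 31 = 92 days.
September 1, 2315: 1 day.
Residual: 98 days.
Total: 463 days.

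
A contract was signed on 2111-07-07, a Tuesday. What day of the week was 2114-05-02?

Day-of-year of July 7, 2111: 188.
Day-of-year of May 2, 2114: 122.
2111 has 365 days, so 365 − 188 = 177 days remain in 2111.
Full years: 2112: 366; 2113: 365. Sum = 731.
Total: 177 + 731 + 122 = 1030 days.
1030 mod 7 = 1, so 1 day after Tuesday is Wednesday.

Wednesday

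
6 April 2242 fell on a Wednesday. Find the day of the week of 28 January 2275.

From April 6, 2242 to April 6, 2274: 32 years, of which 8 contain a Feb 29 — 24×365 + 8×366 = 11688 days.
April 2274: 30 − 6 = 24 days remain.
Then May (31), June (30), July (31), August (31), September (30), October (31), November (30), December (31): 31 + 30 + 31 + 31 + 30 + 31 + 30 + 31 = 245 days.
January 1–28, 2275: 28 days.
Residual: 297 days.
Total: 11985 days.
11985 mod 7 = 1, so 1 day after Wednesday is Thursday.

Thursday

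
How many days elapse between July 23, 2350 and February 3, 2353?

July 23, 2350 → July 23, 2351: 365 days.
July 23, 2351 → July 23, 2352: 366 days (2352 is a leap year).
July 2352: 31 − 23 = 8 days remain.
Then August (31), September (30), October (31), November (30), December (31), January (31): 31 + 30 + 31 + 30 + 31 + 31 = 184 days.
February 1–3, 2353: 3 days (2353 is not a leap year).
Residual: 195 days.
Total: 926 days.

926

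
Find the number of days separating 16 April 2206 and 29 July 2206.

April 2206: 30 − 16 = 14 days remain.
Then May (31), June (30): 31 + 30 = 61 days.
July 1–29, 2206: 29 days.
Total: 14 + 61 + 29 = 104 days.

104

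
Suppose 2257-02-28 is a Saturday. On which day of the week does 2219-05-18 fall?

Count forward from the earlier date (May 18, 2219) to the later (February 28, 2257):
Day-of-year of May 18, 2219: 138.
Day-of-year of February 28, 2257: 59.
2219 has 365 days, so 365 − 138 = 227 days remain in 2219.
Full years 2220–2256: 27 common + 10 leap = 27×365 + 10×366 = 13515 days.
Total: 227 + 13515 + 59 = 13801 days.
13801 mod 7 = 4, so 4 days before Saturday is Tuesday.

Tuesday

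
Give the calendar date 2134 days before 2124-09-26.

2118-11-23

Count 2134 days before September 26, 2124:
Day-of-year of November 23, 2118: 327.
Day-of-year of September 26, 2124: 270.
2118 has 365 days, so 365 − 327 = 38 days remain in 2118.
Full years: 2119: 365; 2120: 366; 2121: 365; 2122: 365; 2123: 365. Sum = 1826.
Total: 38 + 1826 + 270 = 2134 days.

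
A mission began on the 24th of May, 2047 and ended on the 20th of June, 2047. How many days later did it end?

27

May 2047: 31 − 24 = 7 days remain.
June 1–20, 2047: 20 days.
Total: 7 + 20 = 27 days.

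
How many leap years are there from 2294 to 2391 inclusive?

23

Years divisible by 4: 2296, 2300, …, 2388 — 24 in all.
Of these, 2300 is divisible by 100 but not 400, so not leap.
Leap years: 24 − 1 = 23.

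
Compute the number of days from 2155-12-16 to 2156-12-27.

377

Day-of-year of December 16, 2155: 350.
Day-of-year of December 27, 2156: 362.
2155 has 365 days, so 365 − 350 = 15 days remain in 2155.
Total: 15 + 362 = 377 days.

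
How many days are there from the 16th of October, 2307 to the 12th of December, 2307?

October 2307: 31 − 16 = 15 days remain.
Then November (30): 30 days.
December 1–12, 2307: 12 days.
Total: 15 + 30 + 12 = 57 days.

57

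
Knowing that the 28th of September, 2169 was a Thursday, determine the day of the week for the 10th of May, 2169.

Count forward from the earlier date (May 10, 2169) to the later (September 28, 2169):
May 2169: 31 − 10 = 21 days remain.
Then June (30), July (31), August (31): 30 + 31 + 31 = 92 days.
September 1–28, 2169: 28 days.
Total: 21 + 92 + 28 = 141 days.
141 mod 7 = 1, so 1 day before Thursday is Wednesday.

Wednesday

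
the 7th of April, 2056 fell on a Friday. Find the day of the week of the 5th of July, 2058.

Friday

April 2056: 30 − 7 = 23 days remain.
Then 26 full months totalling 791 days.
July 1–5, 2058: 5 days.
Total: 23 + 791 + 5 = 819 days.
819 is a multiple of 7, so the 5th of July, 2058 falls on the same weekday: Friday.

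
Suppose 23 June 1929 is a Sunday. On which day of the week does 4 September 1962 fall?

Tuesday

From June 23, 1929 to June 23, 1962: 33 years, of which 8 contain a Feb 29 — 25×365 + 8×366 = 12053 days.
June 1962: 30 − 23 = 7 days remain.
Then July (31), August (31): 31 + 31 = 62 days.
September 1–4, 1962: 4 days.
Residual: 73 days.
Total: 12126 days.
12126 mod 7 = 2, so 2 days after Sunday is Tuesday.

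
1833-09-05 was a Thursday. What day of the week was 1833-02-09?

Saturday

Count forward from the earlier date (February 9, 1833) to the later (September 5, 1833):
February 1833: 28 − 9 = 19 days remain (1833 is not a leap year, so February has 28 days).
Then March (31), April (30), May (31), June (30), July (31), August (31): 31 + 30 + 31 + 30 + 31 + 31 = 184 days.
September 1–5, 1833: 5 days.
Total: 19 + 184 + 5 = 208 days.
208 mod 7 = 5, so 5 days before Thursday is Saturday.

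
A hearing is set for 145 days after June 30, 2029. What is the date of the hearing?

November 22, 2029

Count 145 days after June 30, 2029:
June 2029: 30 − 30 = 0 days remain.
Then July (31), August (31), September (30), October (31): 31 + 31 + 30 + 31 = 123 days.
November 1–22, 2029: 22 days.
Total: 0 + 123 + 22 = 145 days.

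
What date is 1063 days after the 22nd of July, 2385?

the 19th of June, 2388

Count 1063 days after July 22, 2385:
July 22, 2385 → July 22, 2386: 365 days.
July 22, 2386 → July 22, 2387: 365 days.
July 2387: 31 − 22 = 9 days remain.
Then 10 full months totalling 305 days.
June 1–19, 2388: 19 days.
Residual: 333 days.
Total: 1063 days.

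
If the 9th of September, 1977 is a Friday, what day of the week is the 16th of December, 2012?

Sunday

From September 9, 1977 to September 9, 2012: 35 years, of which 9 contain a Feb 29 — 26×365 + 9×366 = 12784 days.
(2000 is a leap year (divisible by 400).)
September 2012: 30 − 9 = 21 days remain.
Then October (31), November (30): 31 + 30 = 61 days.
December 1–16, 2012: 16 days.
Residual: 98 days.
Total: 12882 days.
12882 mod 7 = 2, so 2 days after Friday is Sunday.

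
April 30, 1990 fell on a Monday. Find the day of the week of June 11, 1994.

Day-of-year of April 30, 1990: 120.
Day-of-year of June 11, 1994: 162.
1990 has 365 days, so 365 − 120 = 245 days remain in 1990.
Full years: 1991: 365; 1992: 366; 1993: 365. Sum = 1096.
Total: 245 + 1096 + 162 = 1503 days.
1503 mod 7 = 5, so 5 days after Monday is Saturday.

Saturday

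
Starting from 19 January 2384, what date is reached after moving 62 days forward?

21 March 2384

Count 62 days after January 19, 2384:
January 2384: 31 − 19 = 12 days remain.
Then February 2384 (29): 29 days.
March 1–21, 2384: 21 days.
Total: 12 + 29 + 21 = 62 days.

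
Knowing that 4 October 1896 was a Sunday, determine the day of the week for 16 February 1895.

Saturday

Count forward from the earlier date (February 16, 1895) to the later (October 4, 1896):
February 1895: 28 − 16 = 12 days remain (1895 is not a leap year, so February has 28 days).
Then 19 full months totalling 580 days.
October 1–4, 1896: 4 days.
Total: 12 + 580 + 4 = 596 days.
596 mod 7 = 1, so 1 day before Sunday is Saturday.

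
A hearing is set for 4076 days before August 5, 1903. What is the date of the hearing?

June 6, 1892

Count 4076 days before August 5, 1903:
From June 6, 1892 to June 6, 1903: 11 years, of which 1 contains a Feb 29 — 10×365 + 1×366 = 4016 days.
(1900 is not a leap year (divisible by 100 but not 400).)
June 1903: 30 − 6 = 24 days remain.
Then July (31): 31 days.
August 1–5, 1903: 5 days.
Residual: 60 days.
Total: 4076 days.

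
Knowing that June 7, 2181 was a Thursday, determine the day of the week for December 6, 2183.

Saturday

Day-of-year of June 7, 2181: 158.
Day-of-year of December 6, 2183: 340.
2181 has 365 days, so 365 − 158 = 207 days remain in 2181.
Full years: 2182: 365. Sum = 365.
Total: 207 + 365 + 340 = 912 days.
912 mod 7 = 2, so 2 days after Thursday is Saturday.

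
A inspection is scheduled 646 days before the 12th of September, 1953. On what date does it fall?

the 6th of December, 1951

Count 646 days before September 12, 1953:
Day-of-year of December 6, 1951: 340.
Day-of-year of September 12, 1953: 255.
1951 has 365 days, so 365 − 340 = 25 days remain in 1951.
Full years: 1952: 366. Sum = 366.
Total: 25 + 366 + 255 = 646 days.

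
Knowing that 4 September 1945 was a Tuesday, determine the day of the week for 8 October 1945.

September 1945: 30 − 4 = 26 days remain.
October 1–8, 1945: 8 days.
Total: 26 + 8 = 34 days.
34 mod 7 = 6, so 6 days after Tuesday is Monday.

Monday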